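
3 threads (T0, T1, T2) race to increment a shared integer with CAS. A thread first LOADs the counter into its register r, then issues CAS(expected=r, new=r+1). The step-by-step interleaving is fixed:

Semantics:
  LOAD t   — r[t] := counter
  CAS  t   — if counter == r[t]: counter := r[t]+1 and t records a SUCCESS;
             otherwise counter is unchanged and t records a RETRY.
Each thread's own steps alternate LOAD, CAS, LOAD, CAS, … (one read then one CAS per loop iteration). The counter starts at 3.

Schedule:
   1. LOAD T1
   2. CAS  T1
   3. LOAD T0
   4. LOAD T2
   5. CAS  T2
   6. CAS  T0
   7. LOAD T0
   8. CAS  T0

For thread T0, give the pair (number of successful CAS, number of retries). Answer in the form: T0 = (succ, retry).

step 1: T1 LOAD ⇒ load; ctr=3 reg=3
step 2: T1 CAS ⇒ ok; ctr=4 reg=3
step 3: T0 LOAD ⇒ load; ctr=4 reg=4
step 4: T2 LOAD ⇒ load; ctr=4 reg=4
step 5: T2 CAS ⇒ ok; ctr=5 reg=4
step 6: T0 CAS ⇒ retry; ctr=5 reg=4
step 7: T0 LOAD ⇒ load; ctr=5 reg=5
step 8: T0 CAS ⇒ ok; ctr=6 reg=5

T0 = (1, 1)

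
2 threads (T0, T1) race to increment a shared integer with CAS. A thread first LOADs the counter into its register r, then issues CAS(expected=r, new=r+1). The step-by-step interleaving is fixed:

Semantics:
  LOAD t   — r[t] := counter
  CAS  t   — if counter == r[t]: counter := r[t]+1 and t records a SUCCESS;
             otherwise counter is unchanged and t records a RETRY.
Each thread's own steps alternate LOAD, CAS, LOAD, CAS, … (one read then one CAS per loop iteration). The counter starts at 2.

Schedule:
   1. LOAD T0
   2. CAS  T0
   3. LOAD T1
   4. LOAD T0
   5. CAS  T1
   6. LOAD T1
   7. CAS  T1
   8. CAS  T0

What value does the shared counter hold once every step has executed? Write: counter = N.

counter = 5

step 1: T0 LOAD ⇒ load; ctr=2 reg=2
step 2: T0 CAS ⇒ ok; ctr=3 reg=2
step 3: T1 LOAD ⇒ load; ctr=3 reg=3
step 4: T0 LOAD ⇒ load; ctr=3 reg=3
step 5: T1 CAS ⇒ ok; ctr=4 reg=3
step 6: T1 LOAD ⇒ load; ctr=4 reg=4
step 7: T1 CAS ⇒ ok; ctr=5 reg=4
step 8: T0 CAS ⇒ retry; ctr=5 reg=3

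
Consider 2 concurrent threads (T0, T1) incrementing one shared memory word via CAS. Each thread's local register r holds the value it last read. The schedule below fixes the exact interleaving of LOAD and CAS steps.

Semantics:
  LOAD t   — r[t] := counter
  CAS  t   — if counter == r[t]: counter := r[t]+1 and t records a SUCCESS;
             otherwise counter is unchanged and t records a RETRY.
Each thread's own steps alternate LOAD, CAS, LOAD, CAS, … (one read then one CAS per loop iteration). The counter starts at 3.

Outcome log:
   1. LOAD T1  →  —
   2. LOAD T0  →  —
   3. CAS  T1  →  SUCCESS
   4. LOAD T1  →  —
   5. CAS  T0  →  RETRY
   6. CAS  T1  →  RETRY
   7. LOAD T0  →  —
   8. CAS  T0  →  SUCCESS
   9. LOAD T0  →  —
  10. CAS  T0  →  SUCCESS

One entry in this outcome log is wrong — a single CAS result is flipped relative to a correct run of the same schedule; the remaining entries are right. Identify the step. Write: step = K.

Correct run:
1. LOAD T1 → mem=3 r[T1]=3 [LOAD]
2. LOAD T0 → mem=3 r[T0]=3 [LOAD]
3. CAS T1 → mem=4 r[T1]=3 [OK]
4. LOAD T1 → mem=4 r[T1]=4 [LOAD]
5. CAS T0 → mem=4 r[T0]=3 [RETRY]
6. CAS T1 → mem=5 r[T1]=4 [OK]
7. LOAD T0 → mem=5 r[T0]=5 [LOAD]
8. CAS T0 → mem=6 r[T0]=5 [OK]
9. LOAD T0 → mem=6 r[T0]=6 [LOAD]
10. CAS T0 → mem=7 r[T0]=6 [OK]
Flip is step 6.

step = 6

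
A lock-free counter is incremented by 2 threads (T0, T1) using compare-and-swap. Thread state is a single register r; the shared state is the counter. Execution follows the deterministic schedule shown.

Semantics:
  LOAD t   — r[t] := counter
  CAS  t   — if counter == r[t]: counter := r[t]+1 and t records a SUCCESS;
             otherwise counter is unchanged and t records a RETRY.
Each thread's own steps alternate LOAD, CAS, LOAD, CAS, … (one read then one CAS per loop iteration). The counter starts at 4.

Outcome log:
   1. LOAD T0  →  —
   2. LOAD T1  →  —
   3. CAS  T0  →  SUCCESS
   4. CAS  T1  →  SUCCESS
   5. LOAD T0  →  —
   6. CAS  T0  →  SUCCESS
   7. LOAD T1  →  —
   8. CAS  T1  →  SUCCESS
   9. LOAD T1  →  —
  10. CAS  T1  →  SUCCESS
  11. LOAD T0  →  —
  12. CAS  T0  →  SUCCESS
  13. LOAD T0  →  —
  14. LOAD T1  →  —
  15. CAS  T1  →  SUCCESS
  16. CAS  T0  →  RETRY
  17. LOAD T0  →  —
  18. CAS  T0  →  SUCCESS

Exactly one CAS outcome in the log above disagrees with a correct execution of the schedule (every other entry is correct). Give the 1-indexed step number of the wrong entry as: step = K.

step = 4

Correct run:
   1) LOAD T0:  M=4  r_T0=4
   2) LOAD T1:  M=4  r_T1=4
   3) CAS  T0:  M=5  r_T0=4 ✓
   4) CAS  T1:  M=5  r_T1=4 ✗
   5) LOAD T0:  M=5  r_T0=5
   6) CAS  T0:  M=6  r_T0=5 ✓
   7) LOAD T1:  M=6  r_T1=6
   8) CAS  T1:  M=7  r_T1=6 ✓
   9) LOAD T1:  M=7  r_T1=7
  10) CAS  T1:  M=8  r_T1=7 ✓
  11) LOAD T0:  M=8  r_T0=8
  12) CAS  T0:  M=9  r_T0=8 ✓
  13) LOAD T0:  M=9  r_T0=9
  14) LOAD T1:  M=9  r_T1=9
  15) CAS  T1:  M=10  r_T1=9 ✓
  16) CAS  T0:  M=10  r_T0=9 ✗
  17) LOAD T0:  M=10  r_T0=10
  18) CAS  T0:  M=11  r_T0=10 ✓
Log disagrees first at step 4.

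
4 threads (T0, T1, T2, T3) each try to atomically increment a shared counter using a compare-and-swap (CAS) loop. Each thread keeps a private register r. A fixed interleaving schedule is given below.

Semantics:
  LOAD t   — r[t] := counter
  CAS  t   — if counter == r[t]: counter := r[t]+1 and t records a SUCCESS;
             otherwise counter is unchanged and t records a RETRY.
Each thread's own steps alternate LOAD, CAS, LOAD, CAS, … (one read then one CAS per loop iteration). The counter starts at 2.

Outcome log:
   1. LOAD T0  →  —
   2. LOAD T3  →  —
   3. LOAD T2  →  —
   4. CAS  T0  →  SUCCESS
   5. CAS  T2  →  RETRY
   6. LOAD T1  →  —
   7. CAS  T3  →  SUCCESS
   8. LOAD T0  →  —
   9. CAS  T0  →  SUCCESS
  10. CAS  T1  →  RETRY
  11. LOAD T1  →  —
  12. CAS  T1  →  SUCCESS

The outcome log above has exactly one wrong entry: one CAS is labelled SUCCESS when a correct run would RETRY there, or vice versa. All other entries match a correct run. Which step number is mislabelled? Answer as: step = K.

Reference trace:
   1) LOAD T0:  M=2  r_T0=2
   2) LOAD T3:  M=2  r_T3=2
   3) LOAD T2:  M=2  r_T2=2
   4) CAS  T0:  M=3  r_T0=2 ✓
   5) CAS  T2:  M=3  r_T2=2 ✗
   6) LOAD T1:  M=3  r_T1=3
   7) CAS  T3:  M=3  r_T3=2 ✗
   8) LOAD T0:  M=3  r_T0=3
   9) CAS  T0:  M=4  r_T0=3 ✓
  10) CAS  T1:  M=4  r_T1=3 ✗
  11) LOAD T1:  M=4  r_T1=4
  12) CAS  T1:  M=5  r_T1=4 ✓
Log disagrees first at step 7.

step = 7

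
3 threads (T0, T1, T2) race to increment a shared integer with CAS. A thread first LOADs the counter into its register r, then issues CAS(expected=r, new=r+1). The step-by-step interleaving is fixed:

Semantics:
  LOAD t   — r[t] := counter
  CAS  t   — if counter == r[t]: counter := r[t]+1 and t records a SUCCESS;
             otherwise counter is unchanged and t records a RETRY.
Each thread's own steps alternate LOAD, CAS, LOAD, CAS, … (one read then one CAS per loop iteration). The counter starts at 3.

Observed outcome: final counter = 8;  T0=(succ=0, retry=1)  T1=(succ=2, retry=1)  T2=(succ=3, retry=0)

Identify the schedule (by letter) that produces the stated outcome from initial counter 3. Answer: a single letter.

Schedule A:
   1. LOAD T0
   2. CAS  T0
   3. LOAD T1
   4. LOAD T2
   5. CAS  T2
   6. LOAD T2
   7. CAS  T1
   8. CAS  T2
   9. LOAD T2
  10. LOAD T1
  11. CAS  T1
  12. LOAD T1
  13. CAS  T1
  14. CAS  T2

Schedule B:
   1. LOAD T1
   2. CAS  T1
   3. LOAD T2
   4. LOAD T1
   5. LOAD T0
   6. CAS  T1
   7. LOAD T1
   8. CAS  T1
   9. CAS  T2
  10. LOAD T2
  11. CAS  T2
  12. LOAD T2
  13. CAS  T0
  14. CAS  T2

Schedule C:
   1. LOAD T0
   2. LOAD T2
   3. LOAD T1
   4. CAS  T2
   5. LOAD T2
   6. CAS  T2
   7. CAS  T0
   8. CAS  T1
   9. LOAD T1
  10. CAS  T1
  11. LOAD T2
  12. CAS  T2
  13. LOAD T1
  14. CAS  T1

C

Tracing schedule C:
T0 LOAD — after: cnt=3, r=3 — load
T2 LOAD — after: cnt=3, r=3 — load
T1 LOAD — after: cnt=3, r=3 — load
T2 CAS — after: cnt=4, r=3 — ok
T2 LOAD — after: cnt=4, r=4 — load
T2 CAS — after: cnt=5, r=4 — ok
T0 CAS — after: cnt=5, r=3 — retry
T1 CAS — after: cnt=5, r=3 — retry
T1 LOAD — after: cnt=5, r=5 — load
T1 CAS — after: cnt=6, r=5 — ok
T2 LOAD — after: cnt=6, r=6 — load
T2 CAS — after: cnt=7, r=6 — ok
T1 LOAD — after: cnt=7, r=7 — load
T1 CAS — after: cnt=8, r=7 — ok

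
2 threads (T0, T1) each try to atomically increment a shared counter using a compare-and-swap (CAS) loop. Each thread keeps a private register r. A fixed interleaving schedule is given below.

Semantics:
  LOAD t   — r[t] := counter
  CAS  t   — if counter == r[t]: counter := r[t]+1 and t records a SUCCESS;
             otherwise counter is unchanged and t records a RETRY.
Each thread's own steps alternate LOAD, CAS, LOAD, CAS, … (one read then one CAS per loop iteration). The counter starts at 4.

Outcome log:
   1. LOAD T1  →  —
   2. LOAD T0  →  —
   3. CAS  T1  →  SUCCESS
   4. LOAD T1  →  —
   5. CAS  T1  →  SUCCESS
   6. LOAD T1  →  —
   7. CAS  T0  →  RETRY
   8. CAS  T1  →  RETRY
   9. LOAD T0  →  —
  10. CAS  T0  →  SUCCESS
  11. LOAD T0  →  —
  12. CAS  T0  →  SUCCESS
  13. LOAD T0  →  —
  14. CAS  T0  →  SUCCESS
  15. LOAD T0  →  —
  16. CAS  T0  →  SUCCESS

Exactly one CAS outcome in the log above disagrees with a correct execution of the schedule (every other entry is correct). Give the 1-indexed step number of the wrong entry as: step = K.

step = 8

Correct run:
step 1: T1 LOAD ⇒ load; ctr=4 reg=4
step 2: T0 LOAD ⇒ load; ctr=4 reg=4
step 3: T1 CAS ⇒ ok; ctr=5 reg=4
step 4: T1 LOAD ⇒ load; ctr=5 reg=5
step 5: T1 CAS ⇒ ok; ctr=6 reg=5
step 6: T1 LOAD ⇒ load; ctr=6 reg=6
step 7: T0 CAS ⇒ retry; ctr=6 reg=4
step 8: T1 CAS ⇒ ok; ctr=7 reg=6
step 9: T0 LOAD ⇒ load; ctr=7 reg=7
step 10: T0 CAS ⇒ ok; ctr=8 reg=7
step 11: T0 LOAD ⇒ load; ctr=8 reg=8
step 12: T0 CAS ⇒ ok; ctr=9 reg=8
step 13: T0 LOAD ⇒ load; ctr=9 reg=9
step 14: T0 CAS ⇒ ok; ctr=10 reg=9
step 15: T0 LOAD ⇒ load; ctr=10 reg=10
step 16: T0 CAS ⇒ ok; ctr=11 reg=10
Log disagrees first at step 8.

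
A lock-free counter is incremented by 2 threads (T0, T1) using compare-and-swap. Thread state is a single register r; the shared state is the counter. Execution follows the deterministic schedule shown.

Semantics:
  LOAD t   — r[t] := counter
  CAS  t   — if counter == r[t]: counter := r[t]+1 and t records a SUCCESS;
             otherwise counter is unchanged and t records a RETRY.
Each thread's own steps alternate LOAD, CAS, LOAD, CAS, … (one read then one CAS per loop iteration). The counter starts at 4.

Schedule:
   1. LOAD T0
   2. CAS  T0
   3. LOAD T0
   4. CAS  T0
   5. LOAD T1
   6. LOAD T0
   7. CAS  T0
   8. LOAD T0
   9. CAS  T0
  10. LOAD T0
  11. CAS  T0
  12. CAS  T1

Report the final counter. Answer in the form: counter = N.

T0 LOAD — after: cnt=4, r=4 — load
T0 CAS — after: cnt=5, r=4 — ok
T0 LOAD — after: cnt=5, r=5 — load
T0 CAS — after: cnt=6, r=5 — ok
T1 LOAD — after: cnt=6, r=6 — load
T0 LOAD — after: cnt=6, r=6 — load
T0 CAS — after: cnt=7, r=6 — ok
T0 LOAD — after: cnt=7, r=7 — load
T0 CAS — after: cnt=8, r=7 — ok
T0 LOAD — after: cnt=8, r=8 — load
T0 CAS — after: cnt=9, r=8 — ok
T1 CAS — after: cnt=9, r=6 — retry

counter = 9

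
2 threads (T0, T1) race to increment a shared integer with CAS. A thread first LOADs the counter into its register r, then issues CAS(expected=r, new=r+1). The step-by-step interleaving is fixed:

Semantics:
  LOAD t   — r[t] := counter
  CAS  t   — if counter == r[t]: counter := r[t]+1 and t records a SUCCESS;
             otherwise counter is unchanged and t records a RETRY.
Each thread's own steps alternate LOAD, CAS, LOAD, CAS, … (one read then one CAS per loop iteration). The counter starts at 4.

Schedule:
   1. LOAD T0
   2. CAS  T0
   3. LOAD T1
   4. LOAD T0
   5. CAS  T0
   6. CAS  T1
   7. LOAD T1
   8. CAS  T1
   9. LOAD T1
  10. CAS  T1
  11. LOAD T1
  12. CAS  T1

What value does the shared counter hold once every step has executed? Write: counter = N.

counter = 9

#1 T0 reads 4
#2 T0 CAS(4→5) writes; counter now 5
#3 T1 reads 5
#4 T0 reads 5
#5 T0 CAS(5→6) writes; counter now 6
#6 T1 CAS(5→6) fails; counter now 6
#7 T1 reads 6
#8 T1 CAS(6→7) writes; counter now 7
#9 T1 reads 7
#10 T1 CAS(7→8) writes; counter now 8
#11 T1 reads 8
#12 T1 CAS(8→9) writes; counter now 9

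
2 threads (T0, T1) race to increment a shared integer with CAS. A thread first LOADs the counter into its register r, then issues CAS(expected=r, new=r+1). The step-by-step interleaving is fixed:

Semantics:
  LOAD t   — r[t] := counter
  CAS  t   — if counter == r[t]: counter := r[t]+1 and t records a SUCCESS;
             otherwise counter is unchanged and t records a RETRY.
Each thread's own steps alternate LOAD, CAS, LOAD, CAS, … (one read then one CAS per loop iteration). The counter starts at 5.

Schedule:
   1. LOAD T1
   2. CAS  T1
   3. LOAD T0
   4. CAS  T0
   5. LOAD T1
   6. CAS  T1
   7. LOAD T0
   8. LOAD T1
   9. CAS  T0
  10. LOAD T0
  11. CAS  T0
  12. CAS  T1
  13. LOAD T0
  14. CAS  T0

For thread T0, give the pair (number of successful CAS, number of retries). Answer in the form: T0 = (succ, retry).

#1 T1 reads 5
#2 T1 CAS(5→6) writes; counter now 6
#3 T0 reads 6
#4 T0 CAS(6→7) writes; counter now 7
#5 T1 reads 7
#6 T1 CAS(7→8) writes; counter now 8
#7 T0 reads 8
#8 T1 reads 8
#9 T0 CAS(8→9) writes; counter now 9
#10 T0 reads 9
#11 T0 CAS(9→10) writes; counter now 10
#12 T1 CAS(8→9) fails; counter now 10
#13 T0 reads 10
#14 T0 CAS(10→11) writes; counter now 11

T0 = (4, 0)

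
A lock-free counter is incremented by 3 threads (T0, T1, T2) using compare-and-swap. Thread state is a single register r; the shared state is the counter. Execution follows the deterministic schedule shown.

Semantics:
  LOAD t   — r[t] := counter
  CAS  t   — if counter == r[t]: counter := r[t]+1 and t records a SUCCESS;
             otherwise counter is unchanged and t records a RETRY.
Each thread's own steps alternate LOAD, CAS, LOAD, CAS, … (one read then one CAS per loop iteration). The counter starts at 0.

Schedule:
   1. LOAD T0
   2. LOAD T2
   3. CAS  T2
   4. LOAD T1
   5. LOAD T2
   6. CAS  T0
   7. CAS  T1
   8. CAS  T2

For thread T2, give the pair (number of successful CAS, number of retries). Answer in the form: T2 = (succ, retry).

T2 = (1, 1)

#1 T0 reads 0
#2 T2 reads 0
#3 T2 CAS(0→1) writes; counter now 1
#4 T1 reads 1
#5 T2 reads 1
#6 T0 CAS(0→1) fails; counter now 1
#7 T1 CAS(1→2) writes; counter now 2
#8 T2 CAS(1→2) fails; counter now 2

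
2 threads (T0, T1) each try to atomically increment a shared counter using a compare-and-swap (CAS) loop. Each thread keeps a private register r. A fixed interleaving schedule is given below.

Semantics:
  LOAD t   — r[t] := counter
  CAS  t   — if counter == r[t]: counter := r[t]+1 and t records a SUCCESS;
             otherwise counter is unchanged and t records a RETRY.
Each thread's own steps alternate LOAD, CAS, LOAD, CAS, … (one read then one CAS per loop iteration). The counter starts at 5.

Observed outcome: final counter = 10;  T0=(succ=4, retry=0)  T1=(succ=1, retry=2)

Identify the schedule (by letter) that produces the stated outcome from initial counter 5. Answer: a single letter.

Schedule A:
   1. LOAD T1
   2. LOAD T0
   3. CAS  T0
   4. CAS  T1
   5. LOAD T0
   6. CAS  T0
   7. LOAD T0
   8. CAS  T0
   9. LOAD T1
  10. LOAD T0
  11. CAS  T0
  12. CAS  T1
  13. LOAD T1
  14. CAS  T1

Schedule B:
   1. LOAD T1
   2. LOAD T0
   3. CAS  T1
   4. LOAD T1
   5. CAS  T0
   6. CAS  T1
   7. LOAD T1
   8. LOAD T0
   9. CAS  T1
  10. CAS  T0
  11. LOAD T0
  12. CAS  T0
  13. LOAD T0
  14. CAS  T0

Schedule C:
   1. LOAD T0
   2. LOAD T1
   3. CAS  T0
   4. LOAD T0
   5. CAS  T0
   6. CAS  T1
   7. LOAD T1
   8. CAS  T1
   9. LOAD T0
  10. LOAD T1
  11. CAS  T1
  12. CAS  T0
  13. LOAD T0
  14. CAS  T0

Tracing schedule A:
1. LOAD T1 → mem=5 r[T1]=5 [LOAD]
2. LOAD T0 → mem=5 r[T0]=5 [LOAD]
3. CAS T0 → mem=6 r[T0]=5 [OK]
4. CAS T1 → mem=6 r[T1]=5 [RETRY]
5. LOAD T0 → mem=6 r[T0]=6 [LOAD]
6. CAS T0 → mem=7 r[T0]=6 [OK]
7. LOAD T0 → mem=7 r[T0]=7 [LOAD]
8. CAS T0 → mem=8 r[T0]=7 [OK]
9. LOAD T1 → mem=8 r[T1]=8 [LOAD]
10. LOAD T0 → mem=8 r[T0]=8 [LOAD]
11. CAS T0 → mem=9 r[T0]=8 [OK]
12. CAS T1 → mem=9 r[T1]=8 [RETRY]
13. LOAD T1 → mem=9 r[T1]=9 [LOAD]
14. CAS T1 → mem=10 r[T1]=9 [OK]

A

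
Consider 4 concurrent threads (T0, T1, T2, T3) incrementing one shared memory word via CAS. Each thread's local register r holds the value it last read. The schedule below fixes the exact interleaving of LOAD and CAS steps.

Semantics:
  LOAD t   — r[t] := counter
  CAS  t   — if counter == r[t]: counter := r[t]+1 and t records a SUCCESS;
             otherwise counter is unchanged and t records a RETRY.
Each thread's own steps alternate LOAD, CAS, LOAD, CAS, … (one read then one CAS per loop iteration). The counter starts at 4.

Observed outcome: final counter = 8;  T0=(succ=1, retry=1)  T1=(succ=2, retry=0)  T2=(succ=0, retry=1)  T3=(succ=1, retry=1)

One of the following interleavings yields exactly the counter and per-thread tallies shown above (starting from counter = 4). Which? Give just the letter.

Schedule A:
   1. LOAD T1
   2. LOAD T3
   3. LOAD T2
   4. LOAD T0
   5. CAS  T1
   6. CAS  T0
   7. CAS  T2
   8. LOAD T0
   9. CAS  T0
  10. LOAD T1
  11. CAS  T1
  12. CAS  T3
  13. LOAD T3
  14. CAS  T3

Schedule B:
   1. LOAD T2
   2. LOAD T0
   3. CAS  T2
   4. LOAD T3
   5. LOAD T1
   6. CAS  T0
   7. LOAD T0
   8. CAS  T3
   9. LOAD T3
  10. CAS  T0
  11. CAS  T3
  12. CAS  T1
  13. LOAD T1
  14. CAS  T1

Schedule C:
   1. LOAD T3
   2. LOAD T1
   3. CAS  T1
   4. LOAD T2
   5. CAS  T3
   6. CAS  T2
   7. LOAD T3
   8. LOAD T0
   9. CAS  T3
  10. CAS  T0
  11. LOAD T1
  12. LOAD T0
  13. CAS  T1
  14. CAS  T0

A

Run A:
T1 LOAD — after: cnt=4, r=4 — load
T3 LOAD — after: cnt=4, r=4 — load
T2 LOAD — after: cnt=4, r=4 — load
T0 LOAD — after: cnt=4, r=4 — load
T1 CAS — after: cnt=5, r=4 — ok
T0 CAS — after: cnt=5, r=4 — retry
T2 CAS — after: cnt=5, r=4 — retry
T0 LOAD — after: cnt=5, r=5 — load
T0 CAS — after: cnt=6, r=5 — ok
T1 LOAD — after: cnt=6, r=6 — load
T1 CAS — after: cnt=7, r=6 — ok
T3 CAS — after: cnt=7, r=4 — retry
T3 LOAD — after: cnt=7, r=7 — load
T3 CAS — after: cnt=8, r=7 — ok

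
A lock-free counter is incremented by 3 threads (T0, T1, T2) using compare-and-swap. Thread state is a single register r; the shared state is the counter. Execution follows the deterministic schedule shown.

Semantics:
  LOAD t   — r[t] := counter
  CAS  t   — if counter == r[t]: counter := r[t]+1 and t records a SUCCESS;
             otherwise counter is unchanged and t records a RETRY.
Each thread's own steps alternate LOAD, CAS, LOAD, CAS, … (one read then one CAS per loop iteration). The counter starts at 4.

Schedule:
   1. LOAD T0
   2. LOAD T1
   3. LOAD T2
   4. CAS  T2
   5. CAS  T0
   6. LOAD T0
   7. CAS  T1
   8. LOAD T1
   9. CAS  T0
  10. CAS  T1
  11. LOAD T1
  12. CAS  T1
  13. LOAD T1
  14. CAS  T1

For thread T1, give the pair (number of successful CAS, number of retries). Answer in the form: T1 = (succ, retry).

T1 = (2, 2)

1. LOAD T0 → mem=4 r[T0]=4 [LOAD]
2. LOAD T1 → mem=4 r[T1]=4 [LOAD]
3. LOAD T2 → mem=4 r[T2]=4 [LOAD]
4. CAS T2 → mem=5 r[T2]=4 [OK]
5. CAS T0 → mem=5 r[T0]=4 [RETRY]
6. LOAD T0 → mem=5 r[T0]=5 [LOAD]
7. CAS T1 → mem=5 r[T1]=4 [RETRY]
8. LOAD T1 → mem=5 r[T1]=5 [LOAD]
9. CAS T0 → mem=6 r[T0]=5 [OK]
10. CAS T1 → mem=6 r[T1]=5 [RETRY]
11. LOAD T1 → mem=6 r[T1]=6 [LOAD]
12. CAS T1 → mem=7 r[T1]=6 [OK]
13. LOAD T1 → mem=7 r[T1]=7 [LOAD]
14. CAS T1 → mem=8 r[T1]=7 [OK]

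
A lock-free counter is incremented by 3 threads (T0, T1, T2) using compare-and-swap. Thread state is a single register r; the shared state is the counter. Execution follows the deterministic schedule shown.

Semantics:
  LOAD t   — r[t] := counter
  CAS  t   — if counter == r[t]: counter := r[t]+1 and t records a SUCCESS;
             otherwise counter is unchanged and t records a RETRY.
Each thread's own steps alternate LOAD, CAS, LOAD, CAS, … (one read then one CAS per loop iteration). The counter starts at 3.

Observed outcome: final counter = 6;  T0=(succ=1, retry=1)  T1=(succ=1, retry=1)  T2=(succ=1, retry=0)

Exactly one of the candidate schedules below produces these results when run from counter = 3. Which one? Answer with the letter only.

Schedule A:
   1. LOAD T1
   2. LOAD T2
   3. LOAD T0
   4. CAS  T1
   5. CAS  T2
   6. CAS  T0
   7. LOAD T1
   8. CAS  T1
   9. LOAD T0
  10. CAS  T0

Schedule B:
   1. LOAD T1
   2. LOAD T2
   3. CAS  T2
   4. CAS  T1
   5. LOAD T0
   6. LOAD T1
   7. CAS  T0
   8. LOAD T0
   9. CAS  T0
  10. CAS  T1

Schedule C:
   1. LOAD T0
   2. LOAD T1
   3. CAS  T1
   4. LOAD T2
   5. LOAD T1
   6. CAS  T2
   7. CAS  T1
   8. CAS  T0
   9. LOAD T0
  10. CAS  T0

C

Tracing schedule C:
#1 T0 reads 3
#2 T1 reads 3
#3 T1 CAS(3→4) writes; counter now 4
#4 T2 reads 4
#5 T1 reads 4
#6 T2 CAS(4→5) writes; counter now 5
#7 T1 CAS(4→5) fails; counter now 5
#8 T0 CAS(3→4) fails; counter now 5
#9 T0 reads 5
#10 T0 CAS(5→6) writes; counter now 6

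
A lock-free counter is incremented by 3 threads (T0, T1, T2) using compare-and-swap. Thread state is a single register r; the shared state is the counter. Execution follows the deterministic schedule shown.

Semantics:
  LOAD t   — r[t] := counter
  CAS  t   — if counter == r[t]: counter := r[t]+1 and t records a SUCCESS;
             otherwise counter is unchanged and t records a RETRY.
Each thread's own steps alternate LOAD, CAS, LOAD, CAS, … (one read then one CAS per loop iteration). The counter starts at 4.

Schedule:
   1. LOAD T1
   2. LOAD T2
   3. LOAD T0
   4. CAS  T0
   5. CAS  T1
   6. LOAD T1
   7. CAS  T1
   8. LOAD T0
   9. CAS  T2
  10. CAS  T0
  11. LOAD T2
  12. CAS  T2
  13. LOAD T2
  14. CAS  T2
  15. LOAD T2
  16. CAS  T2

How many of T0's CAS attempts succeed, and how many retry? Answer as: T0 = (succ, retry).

T0 = (2, 0)

   1) LOAD T1:  M=4  r_T1=4
   2) LOAD T2:  M=4  r_T2=4
   3) LOAD T0:  M=4  r_T0=4
   4) CAS  T0:  M=5  r_T0=4 ✓
   5) CAS  T1:  M=5  r_T1=4 ✗
   6) LOAD T1:  M=5  r_T1=5
   7) CAS  T1:  M=6  r_T1=5 ✓
   8) LOAD T0:  M=6  r_T0=6
   9) CAS  T2:  M=6  r_T2=4 ✗
  10) CAS  T0:  M=7  r_T0=6 ✓
  11) LOAD T2:  M=7  r_T2=7
  12) CAS  T2:  M=8  r_T2=7 ✓
  13) LOAD T2:  M=8  r_T2=8
  14) CAS  T2:  M=9  r_T2=8 ✓
  15) LOAD T2:  M=9  r_T2=9
  16) CAS  T2:  M=10  r_T2=9 ✓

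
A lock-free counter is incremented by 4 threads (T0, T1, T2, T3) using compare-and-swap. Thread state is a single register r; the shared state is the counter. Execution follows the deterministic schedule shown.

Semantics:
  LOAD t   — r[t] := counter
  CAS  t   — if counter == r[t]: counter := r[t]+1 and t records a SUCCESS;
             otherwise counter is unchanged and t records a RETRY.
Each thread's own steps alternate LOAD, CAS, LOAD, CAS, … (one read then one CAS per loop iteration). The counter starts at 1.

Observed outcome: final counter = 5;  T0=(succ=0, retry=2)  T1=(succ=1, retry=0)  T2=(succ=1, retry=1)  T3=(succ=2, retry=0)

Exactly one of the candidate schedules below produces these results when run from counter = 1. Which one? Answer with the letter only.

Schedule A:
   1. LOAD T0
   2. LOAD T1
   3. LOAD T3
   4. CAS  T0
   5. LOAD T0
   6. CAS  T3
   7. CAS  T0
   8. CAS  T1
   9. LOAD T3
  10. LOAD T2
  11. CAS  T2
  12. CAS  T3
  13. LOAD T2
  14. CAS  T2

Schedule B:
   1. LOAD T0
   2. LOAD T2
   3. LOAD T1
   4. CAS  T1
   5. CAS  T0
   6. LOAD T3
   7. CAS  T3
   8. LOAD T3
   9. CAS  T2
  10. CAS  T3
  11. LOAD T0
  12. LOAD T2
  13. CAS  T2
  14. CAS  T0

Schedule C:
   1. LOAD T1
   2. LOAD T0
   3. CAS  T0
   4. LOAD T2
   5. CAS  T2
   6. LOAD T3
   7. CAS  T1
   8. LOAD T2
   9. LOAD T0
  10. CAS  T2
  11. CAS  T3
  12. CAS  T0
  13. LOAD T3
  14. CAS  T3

B

Simulating candidate B:
T0 LOAD — after: cnt=1, r=1 — load
T2 LOAD — after: cnt=1, r=1 — load
T1 LOAD — after: cnt=1, r=1 — load
T1 CAS — after: cnt=2, r=1 — ok
T0 CAS — after: cnt=2, r=1 — retry
T3 LOAD — after: cnt=2, r=2 — load
T3 CAS — after: cnt=3, r=2 — ok
T3 LOAD — after: cnt=3, r=3 — load
T2 CAS — after: cnt=3, r=1 — retry
T3 CAS — after: cnt=4, r=3 — ok
T0 LOAD — after: cnt=4, r=4 — load
T2 LOAD — after: cnt=4, r=4 — load
T2 CAS — after: cnt=5, r=4 — ok
T0 CAS — after: cnt=5, r=4 — retry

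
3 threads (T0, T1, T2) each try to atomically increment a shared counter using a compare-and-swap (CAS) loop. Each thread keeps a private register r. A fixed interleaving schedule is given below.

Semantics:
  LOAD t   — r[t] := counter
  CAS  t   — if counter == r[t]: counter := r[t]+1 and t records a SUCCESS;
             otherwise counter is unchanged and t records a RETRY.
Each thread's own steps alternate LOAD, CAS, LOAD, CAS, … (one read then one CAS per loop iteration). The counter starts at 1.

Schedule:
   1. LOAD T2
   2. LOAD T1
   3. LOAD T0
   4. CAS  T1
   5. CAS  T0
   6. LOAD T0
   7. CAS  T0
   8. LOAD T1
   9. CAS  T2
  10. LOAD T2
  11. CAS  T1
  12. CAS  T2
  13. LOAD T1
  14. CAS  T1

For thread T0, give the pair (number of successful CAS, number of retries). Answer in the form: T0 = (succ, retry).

T0 = (1, 1)

#1 T2 reads 1
#2 T1 reads 1
#3 T0 reads 1
#4 T1 CAS(1→2) writes; counter now 2
#5 T0 CAS(1→2) fails; counter now 2
#6 T0 reads 2
#7 T0 CAS(2→3) writes; counter now 3
#8 T1 reads 3
#9 T2 CAS(1→2) fails; counter now 3
#10 T2 reads 3
#11 T1 CAS(3→4) writes; counter now 4
#12 T2 CAS(3→4) fails; counter now 4
#13 T1 reads 4
#14 T1 CAS(4→5) writes; counter now 5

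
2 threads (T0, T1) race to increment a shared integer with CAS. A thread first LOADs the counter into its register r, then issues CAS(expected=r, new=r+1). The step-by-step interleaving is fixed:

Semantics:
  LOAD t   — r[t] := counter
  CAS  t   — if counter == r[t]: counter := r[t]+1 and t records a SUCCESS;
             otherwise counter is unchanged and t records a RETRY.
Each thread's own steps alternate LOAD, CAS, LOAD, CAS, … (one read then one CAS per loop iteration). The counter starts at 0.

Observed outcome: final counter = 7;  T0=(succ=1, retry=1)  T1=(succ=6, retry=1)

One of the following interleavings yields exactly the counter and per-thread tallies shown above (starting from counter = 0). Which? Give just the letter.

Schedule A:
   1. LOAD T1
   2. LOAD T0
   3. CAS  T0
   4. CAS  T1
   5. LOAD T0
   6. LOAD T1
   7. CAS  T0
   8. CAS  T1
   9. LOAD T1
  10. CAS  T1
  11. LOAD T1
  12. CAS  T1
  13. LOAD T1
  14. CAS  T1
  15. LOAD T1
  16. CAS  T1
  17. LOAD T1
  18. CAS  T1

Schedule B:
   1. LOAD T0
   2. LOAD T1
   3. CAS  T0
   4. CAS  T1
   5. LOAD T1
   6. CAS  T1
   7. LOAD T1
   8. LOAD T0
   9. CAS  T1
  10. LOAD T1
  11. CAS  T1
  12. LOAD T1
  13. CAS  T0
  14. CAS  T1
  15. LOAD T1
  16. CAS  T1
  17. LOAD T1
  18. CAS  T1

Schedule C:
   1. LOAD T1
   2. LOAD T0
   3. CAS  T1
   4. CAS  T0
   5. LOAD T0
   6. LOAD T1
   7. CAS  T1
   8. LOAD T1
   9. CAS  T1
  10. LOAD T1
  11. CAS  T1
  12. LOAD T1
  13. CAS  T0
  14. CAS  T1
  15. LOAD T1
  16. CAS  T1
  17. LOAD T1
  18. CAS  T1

Simulating candidate B:
   1) LOAD T0:  M=0  r_T0=0
   2) LOAD T1:  M=0  r_T1=0
   3) CAS  T0:  M=1  r_T0=0 ✓
   4) CAS  T1:  M=1  r_T1=0 ✗
   5) LOAD T1:  M=1  r_T1=1
   6) CAS  T1:  M=2  r_T1=1 ✓
   7) LOAD T1:  M=2  r_T1=2
   8) LOAD T0:  M=2  r_T0=2
   9) CAS  T1:  M=3  r_T1=2 ✓
  10) LOAD T1:  M=3  r_T1=3
  11) CAS  T1:  M=4  r_T1=3 ✓
  12) LOAD T1:  M=4  r_T1=4
  13) CAS  T0:  M=4  r_T0=2 ✗
  14) CAS  T1:  M=5  r_T1=4 ✓
  15) LOAD T1:  M=5  r_T1=5
  16) CAS  T1:  M=6  r_T1=5 ✓
  17) LOAD T1:  M=6  r_T1=6
  18) CAS  T1:  M=7  r_T1=6 ✓

B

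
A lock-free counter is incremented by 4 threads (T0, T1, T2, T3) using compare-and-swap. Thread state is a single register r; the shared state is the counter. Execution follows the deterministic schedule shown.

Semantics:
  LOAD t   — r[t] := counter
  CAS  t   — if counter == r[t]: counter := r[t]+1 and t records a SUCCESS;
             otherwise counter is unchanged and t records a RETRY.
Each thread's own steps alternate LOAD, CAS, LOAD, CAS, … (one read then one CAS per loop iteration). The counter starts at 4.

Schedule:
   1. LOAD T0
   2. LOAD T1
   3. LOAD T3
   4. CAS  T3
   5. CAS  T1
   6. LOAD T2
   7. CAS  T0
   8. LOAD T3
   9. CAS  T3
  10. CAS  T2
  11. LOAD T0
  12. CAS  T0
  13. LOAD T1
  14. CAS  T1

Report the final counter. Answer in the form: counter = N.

step 1: T0 LOAD ⇒ load; ctr=4 reg=4
step 2: T1 LOAD ⇒ load; ctr=4 reg=4
step 3: T3 LOAD ⇒ load; ctr=4 reg=4
step 4: T3 CAS ⇒ ok; ctr=5 reg=4
step 5: T1 CAS ⇒ retry; ctr=5 reg=4
step 6: T2 LOAD ⇒ load; ctr=5 reg=5
step 7: T0 CAS ⇒ retry; ctr=5 reg=4
step 8: T3 LOAD ⇒ load; ctr=5 reg=5
step 9: T3 CAS ⇒ ok; ctr=6 reg=5
step 10: T2 CAS ⇒ retry; ctr=6 reg=5
step 11: T0 LOAD ⇒ load; ctr=6 reg=6
step 12: T0 CAS ⇒ ok; ctr=7 reg=6
step 13: T1 LOAD ⇒ load; ctr=7 reg=7
step 14: T1 CAS ⇒ ok; ctr=8 reg=7

counter = 8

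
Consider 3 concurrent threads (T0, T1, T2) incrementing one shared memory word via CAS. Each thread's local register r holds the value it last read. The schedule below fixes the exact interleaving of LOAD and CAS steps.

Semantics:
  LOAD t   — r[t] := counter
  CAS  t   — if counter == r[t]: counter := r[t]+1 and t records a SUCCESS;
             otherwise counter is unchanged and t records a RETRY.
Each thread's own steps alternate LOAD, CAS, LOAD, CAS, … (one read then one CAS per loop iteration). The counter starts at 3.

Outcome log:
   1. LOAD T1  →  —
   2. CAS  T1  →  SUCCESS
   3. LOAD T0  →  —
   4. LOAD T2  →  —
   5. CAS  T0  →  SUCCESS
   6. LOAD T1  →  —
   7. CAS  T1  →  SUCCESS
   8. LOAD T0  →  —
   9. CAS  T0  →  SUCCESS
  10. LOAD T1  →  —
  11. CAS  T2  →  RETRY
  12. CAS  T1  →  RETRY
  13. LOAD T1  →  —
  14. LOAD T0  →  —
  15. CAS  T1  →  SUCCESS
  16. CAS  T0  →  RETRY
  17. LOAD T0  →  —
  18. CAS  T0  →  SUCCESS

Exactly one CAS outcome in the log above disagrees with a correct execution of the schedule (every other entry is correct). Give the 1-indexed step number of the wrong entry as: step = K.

Reference trace:
1. LOAD T1 → mem=3 r[T1]=3 [LOAD]
2. CAS T1 → mem=4 r[T1]=3 [OK]
3. LOAD T0 → mem=4 r[T0]=4 [LOAD]
4. LOAD T2 → mem=4 r[T2]=4 [LOAD]
5. CAS T0 → mem=5 r[T0]=4 [OK]
6. LOAD T1 → mem=5 r[T1]=5 [LOAD]
7. CAS T1 → mem=6 r[T1]=5 [OK]
8. LOAD T0 → mem=6 r[T0]=6 [LOAD]
9. CAS T0 → mem=7 r[T0]=6 [OK]
10. LOAD T1 → mem=7 r[T1]=7 [LOAD]
11. CAS T2 → mem=7 r[T2]=4 [RETRY]
12. CAS T1 → mem=8 r[T1]=7 [OK]
13. LOAD T1 → mem=8 r[T1]=8 [LOAD]
14. LOAD T0 → mem=8 r[T0]=8 [LOAD]
15. CAS T1 → mem=9 r[T1]=8 [OK]
16. CAS T0 → mem=9 r[T0]=8 [RETRY]
17. LOAD T0 → mem=9 r[T0]=9 [LOAD]
18. CAS T0 → mem=10 r[T0]=9 [OK]
Mismatch at 12.

step = 12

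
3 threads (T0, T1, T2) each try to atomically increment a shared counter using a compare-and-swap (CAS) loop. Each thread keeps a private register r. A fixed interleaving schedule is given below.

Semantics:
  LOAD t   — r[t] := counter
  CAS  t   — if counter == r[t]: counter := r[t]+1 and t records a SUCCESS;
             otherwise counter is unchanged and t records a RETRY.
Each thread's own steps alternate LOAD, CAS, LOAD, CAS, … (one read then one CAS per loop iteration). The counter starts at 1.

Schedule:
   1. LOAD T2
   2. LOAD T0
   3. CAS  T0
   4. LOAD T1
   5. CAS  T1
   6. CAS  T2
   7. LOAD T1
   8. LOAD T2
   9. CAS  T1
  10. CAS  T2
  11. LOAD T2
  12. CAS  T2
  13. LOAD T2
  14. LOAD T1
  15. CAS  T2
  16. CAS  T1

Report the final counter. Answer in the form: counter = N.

counter = 6

T2 LOAD — after: cnt=1, r=1 — load
T0 LOAD — after: cnt=1, r=1 — load
T0 CAS — after: cnt=2, r=1 — ok
T1 LOAD — after: cnt=2, r=2 — load
T1 CAS — after: cnt=3, r=2 — ok
T2 CAS — after: cnt=3, r=1 — retry
T1 LOAD — after: cnt=3, r=3 — load
T2 LOAD — after: cnt=3, r=3 — load
T1 CAS — after: cnt=4, r=3 — ok
T2 CAS — after: cnt=4, r=3 — retry
T2 LOAD — after: cnt=4, r=4 — load
T2 CAS — after: cnt=5, r=4 — ok
T2 LOAD — after: cnt=5, r=5 — load
T1 LOAD — after: cnt=5, r=5 — load
T2 CAS — after: cnt=6, r=5 — ok
T1 CAS — after: cnt=6, r=5 — retry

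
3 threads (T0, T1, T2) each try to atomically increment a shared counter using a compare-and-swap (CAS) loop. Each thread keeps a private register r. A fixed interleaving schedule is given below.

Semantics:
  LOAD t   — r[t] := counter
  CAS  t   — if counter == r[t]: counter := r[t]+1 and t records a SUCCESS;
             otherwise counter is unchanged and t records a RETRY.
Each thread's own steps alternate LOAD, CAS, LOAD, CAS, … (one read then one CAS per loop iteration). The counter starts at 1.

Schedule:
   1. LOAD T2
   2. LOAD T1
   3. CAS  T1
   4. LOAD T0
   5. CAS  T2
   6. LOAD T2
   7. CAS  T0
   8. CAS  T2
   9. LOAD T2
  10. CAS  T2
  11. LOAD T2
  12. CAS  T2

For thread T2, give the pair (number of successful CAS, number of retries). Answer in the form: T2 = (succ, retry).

#1 T2 reads 1
#2 T1 reads 1
#3 T1 CAS(1→2) writes; counter now 2
#4 T0 reads 2
#5 T2 CAS(1→2) fails; counter now 2
#6 T2 reads 2
#7 T0 CAS(2→3) writes; counter now 3
#8 T2 CAS(2→3) fails; counter now 3
#9 T2 reads 3
#10 T2 CAS(3→4) writes; counter now 4
#11 T2 reads 4
#12 T2 CAS(4→5) writes; counter now 5

T2 = (2, 2)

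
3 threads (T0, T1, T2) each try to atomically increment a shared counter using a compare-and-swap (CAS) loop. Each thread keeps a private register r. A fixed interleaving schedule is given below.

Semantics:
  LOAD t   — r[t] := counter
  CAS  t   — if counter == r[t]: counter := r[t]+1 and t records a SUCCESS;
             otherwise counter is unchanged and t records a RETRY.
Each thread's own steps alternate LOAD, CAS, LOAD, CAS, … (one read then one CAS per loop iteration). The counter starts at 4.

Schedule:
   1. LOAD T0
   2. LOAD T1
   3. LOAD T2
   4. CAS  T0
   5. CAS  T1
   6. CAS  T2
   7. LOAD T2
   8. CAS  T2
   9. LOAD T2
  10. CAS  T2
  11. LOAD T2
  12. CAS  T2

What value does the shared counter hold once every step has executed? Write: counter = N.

counter = 8

T0 LOAD — after: cnt=4, r=4 — load
T1 LOAD — after: cnt=4, r=4 — load
T2 LOAD — after: cnt=4, r=4 — load
T0 CAS — after: cnt=5, r=4 — ok
T1 CAS — after: cnt=5, r=4 — retry
T2 CAS — after: cnt=5, r=4 — retry
T2 LOAD — after: cnt=5, r=5 — load
T2 CAS — after: cnt=6, r=5 — ok
T2 LOAD — after: cnt=6, r=6 — load
T2 CAS — after: cnt=7, r=6 — ok
T2 LOAD — after: cnt=7, r=7 — load
T2 CAS — after: cnt=8, r=7 — ok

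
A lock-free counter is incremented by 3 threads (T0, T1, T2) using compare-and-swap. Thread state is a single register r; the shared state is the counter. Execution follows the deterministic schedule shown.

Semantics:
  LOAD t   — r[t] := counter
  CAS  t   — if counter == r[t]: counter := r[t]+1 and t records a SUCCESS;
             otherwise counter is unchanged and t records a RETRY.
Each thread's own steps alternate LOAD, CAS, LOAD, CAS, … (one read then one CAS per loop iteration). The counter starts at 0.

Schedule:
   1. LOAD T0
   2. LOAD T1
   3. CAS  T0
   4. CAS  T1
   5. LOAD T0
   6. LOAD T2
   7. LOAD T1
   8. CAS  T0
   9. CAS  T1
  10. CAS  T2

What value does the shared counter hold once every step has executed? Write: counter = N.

T0 LOAD — after: cnt=0, r=0 — load
T1 LOAD — after: cnt=0, r=0 — load
T0 CAS — after: cnt=1, r=0 — ok
T1 CAS — after: cnt=1, r=0 — retry
T0 LOAD — after: cnt=1, r=1 — load
T2 LOAD — after: cnt=1, r=1 — load
T1 LOAD — after: cnt=1, r=1 — load
T0 CAS — after: cnt=2, r=1 — ok
T1 CAS — after: cnt=2, r=1 — retry
T2 CAS — after: cnt=2, r=1 — retry

counter = 2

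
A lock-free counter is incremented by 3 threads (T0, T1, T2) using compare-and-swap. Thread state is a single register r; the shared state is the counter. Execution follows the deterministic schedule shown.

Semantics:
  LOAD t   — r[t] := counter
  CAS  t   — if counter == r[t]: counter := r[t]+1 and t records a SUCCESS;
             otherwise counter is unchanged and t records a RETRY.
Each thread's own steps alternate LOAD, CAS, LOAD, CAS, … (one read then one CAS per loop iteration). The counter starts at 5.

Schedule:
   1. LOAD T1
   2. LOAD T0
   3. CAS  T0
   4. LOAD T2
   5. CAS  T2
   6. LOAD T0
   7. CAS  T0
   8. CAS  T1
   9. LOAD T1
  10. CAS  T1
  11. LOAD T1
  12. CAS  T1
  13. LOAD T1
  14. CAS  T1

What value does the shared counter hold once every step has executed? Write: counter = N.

1. LOAD T1 → mem=5 r[T1]=5 [LOAD]
2. LOAD T0 → mem=5 r[T0]=5 [LOAD]
3. CAS T0 → mem=6 r[T0]=5 [OK]
4. LOAD T2 → mem=6 r[T2]=6 [LOAD]
5. CAS T2 → mem=7 r[T2]=6 [OK]
6. LOAD T0 → mem=7 r[T0]=7 [LOAD]
7. CAS T0 → mem=8 r[T0]=7 [OK]
8. CAS T1 → mem=8 r[T1]=5 [RETRY]
9. LOAD T1 → mem=8 r[T1]=8 [LOAD]
10. CAS T1 → mem=9 r[T1]=8 [OK]
11. LOAD T1 → mem=9 r[T1]=9 [LOAD]
12. CAS T1 → mem=10 r[T1]=9 [OK]
13. LOAD T1 → mem=10 r[T1]=10 [LOAD]
14. CAS T1 → mem=11 r[T1]=10 [OK]

counter = 11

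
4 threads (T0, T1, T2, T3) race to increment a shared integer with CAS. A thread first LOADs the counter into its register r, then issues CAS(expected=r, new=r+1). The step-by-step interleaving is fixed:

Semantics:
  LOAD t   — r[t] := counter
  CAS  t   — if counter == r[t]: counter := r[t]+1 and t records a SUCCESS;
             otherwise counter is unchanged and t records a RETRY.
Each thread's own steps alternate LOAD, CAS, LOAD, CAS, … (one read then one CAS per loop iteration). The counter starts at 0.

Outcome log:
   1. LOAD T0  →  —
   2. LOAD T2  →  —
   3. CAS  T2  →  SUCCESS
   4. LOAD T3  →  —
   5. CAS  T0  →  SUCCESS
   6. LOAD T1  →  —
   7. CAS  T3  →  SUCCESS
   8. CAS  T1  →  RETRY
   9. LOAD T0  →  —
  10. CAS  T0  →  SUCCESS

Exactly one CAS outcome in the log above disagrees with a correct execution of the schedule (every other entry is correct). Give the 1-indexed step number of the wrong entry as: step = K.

Re-executing:
#1 T0 reads 0
#2 T2 reads 0
#3 T2 CAS(0→1) writes; counter now 1
#4 T3 reads 1
#5 T0 CAS(0→1) fails; counter now 1
#6 T1 reads 1
#7 T3 CAS(1→2) writes; counter now 2
#8 T1 CAS(1→2) fails; counter now 2
#9 T0 reads 2
#10 T0 CAS(2→3) writes; counter now 3
Log disagrees first at step 5.

step = 5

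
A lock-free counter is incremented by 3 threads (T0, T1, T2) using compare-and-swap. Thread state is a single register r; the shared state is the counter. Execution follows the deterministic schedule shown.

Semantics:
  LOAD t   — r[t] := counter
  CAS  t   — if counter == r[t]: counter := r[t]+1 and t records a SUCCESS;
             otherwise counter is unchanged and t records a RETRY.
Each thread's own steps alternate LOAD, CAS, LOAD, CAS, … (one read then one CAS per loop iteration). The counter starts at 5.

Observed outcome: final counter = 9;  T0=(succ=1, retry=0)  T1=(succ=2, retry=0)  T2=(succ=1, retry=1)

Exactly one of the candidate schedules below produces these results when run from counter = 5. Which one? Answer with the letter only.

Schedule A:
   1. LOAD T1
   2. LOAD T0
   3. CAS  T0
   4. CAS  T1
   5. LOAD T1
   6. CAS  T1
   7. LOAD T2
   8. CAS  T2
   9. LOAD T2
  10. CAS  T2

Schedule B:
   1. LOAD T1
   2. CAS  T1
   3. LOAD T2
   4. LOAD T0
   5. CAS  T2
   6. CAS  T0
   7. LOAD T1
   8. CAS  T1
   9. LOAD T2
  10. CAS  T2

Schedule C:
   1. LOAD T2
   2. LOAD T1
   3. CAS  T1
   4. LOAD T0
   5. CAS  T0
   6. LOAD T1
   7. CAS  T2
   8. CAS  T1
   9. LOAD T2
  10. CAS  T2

C

Simulating candidate C:
step 1: T2 LOAD ⇒ load; ctr=5 reg=5
step 2: T1 LOAD ⇒ load; ctr=5 reg=5
step 3: T1 CAS ⇒ ok; ctr=6 reg=5
step 4: T0 LOAD ⇒ load; ctr=6 reg=6
step 5: T0 CAS ⇒ ok; ctr=7 reg=6
step 6: T1 LOAD ⇒ load; ctr=7 reg=7
step 7: T2 CAS ⇒ retry; ctr=7 reg=5
step 8: T1 CAS ⇒ ok; ctr=8 reg=7
step 9: T2 LOAD ⇒ load; ctr=8 reg=8
step 10: T2 CAS ⇒ ok; ctr=9 reg=8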